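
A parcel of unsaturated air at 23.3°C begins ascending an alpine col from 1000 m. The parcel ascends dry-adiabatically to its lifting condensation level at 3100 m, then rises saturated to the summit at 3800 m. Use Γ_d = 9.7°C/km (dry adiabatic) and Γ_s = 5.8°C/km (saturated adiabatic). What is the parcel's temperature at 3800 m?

-1.13°C

1000–3100 m, dry: Δz = 2.1 km ⇒ ΔT = -20.37°C; T = 2.93°C
3100–3800 m, saturated: Δz = 0.7 km ⇒ ΔT = -4.06°C; T = -1.13°C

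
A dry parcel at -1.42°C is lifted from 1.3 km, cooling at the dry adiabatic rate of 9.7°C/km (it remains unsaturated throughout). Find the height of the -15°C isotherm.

Height above start = (-1.42 − (-15)) / 9.7 = 1.4 km
Altitude = 1300 m + 1400 m = 2700 m

2.7 km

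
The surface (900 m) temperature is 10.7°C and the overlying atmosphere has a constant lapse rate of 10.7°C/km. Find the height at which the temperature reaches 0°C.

1900 m

Height above start = (10.7 − 0) / 10.7 = 1 km
Altitude = 900 m + 1000 m = 1900 m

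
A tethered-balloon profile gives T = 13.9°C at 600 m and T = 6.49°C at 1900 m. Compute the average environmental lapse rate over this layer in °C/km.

5.7°C/km

Γ = −ΔT/Δz = (13.9 − 6.49) / (1900 − 600) m
  = 7.41°C / 1.3 km = 5.7°C/km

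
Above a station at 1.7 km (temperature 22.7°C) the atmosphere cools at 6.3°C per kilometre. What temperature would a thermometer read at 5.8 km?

From 1700 m to 5800 m (environmental): cools by 6.3 × 4.1 = 25.83°C, giving -3.13°C.

-3.13°C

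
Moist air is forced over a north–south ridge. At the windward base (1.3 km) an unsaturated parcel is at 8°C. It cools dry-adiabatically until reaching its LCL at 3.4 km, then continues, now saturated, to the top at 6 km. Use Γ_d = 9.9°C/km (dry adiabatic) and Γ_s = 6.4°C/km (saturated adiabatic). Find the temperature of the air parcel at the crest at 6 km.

-29.43°C

1300 → 3400 m (dry, 9.9°C/km): ΔT = -9.9 × 2.1 = -20.79°C → T = -12.79°C
3400 → 6000 m (saturated, 6.4°C/km): ΔT = -6.4 × 2.6 = -16.64°C → T = -29.43°C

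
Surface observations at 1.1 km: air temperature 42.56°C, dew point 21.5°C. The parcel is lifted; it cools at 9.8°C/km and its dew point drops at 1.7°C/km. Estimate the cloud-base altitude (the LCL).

3.7 km

T and T_d converge at 9.8 − 1.7 = 8.1°C per km
Height above start = (42.56 − 21.5) / 8.1 = 2.6 km
LCL altitude = 1100 m + 2600 m = 3700 m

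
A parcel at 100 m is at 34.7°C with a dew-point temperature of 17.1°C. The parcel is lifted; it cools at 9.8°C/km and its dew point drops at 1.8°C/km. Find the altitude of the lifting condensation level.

T and T_d converge at 9.8 − 1.8 = 8°C per km
Height above start = (34.7 − 17.1) / 8 = 2.2 km
LCL altitude = 100 m + 2200 m = 2300 m

2300 m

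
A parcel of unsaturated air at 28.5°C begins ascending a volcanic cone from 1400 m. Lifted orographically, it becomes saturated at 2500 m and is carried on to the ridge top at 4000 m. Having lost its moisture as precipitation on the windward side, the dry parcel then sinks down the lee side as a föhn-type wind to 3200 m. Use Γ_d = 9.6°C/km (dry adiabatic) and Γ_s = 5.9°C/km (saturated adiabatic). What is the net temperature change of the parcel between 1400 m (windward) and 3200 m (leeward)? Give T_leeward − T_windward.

-11.73°C

From 1400 m to 2500 m (dry): cools by 9.6 × 1.1 = 10.56°C, giving 17.94°C.
From 2500 m to 4000 m (saturated): cools by 5.9 × 1.5 = 8.85°C, giving 9.09°C.
From 4000 m to 3200 m (dry descent): warms by 9.6 × 0.8 = 7.68°C, giving 16.77°C.
Net change vs windward start: 16.77 − 28.5 = -11.73°C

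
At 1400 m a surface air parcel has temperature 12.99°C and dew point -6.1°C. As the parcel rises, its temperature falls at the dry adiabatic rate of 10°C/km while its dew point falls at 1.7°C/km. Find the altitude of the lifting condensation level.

T and T_d converge at 10 − 1.7 = 8.3°C per km
Height above start = (12.99 − (-6.1)) / 8.3 = 2.3 km
LCL altitude = 1400 m + 2300 m = 3700 m

3700 m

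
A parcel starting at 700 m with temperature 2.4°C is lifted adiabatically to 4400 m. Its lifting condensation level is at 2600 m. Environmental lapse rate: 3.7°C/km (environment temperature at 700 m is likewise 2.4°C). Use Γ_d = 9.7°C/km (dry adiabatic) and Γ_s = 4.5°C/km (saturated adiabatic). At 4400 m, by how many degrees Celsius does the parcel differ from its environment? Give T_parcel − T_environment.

-12.84°C (parcel cooler than environment)

Parcel:
  700–2600 m, dry: Δz = 1.9 km ⇒ ΔT = -18.43°C; T = -16.03°C
  2600–4400 m, saturated: Δz = 1.8 km ⇒ ΔT = -8.1°C; T = -24.13°C
Environment:
  700–4400 m, environment: Δz = 3.7 km ⇒ ΔT = -13.69°C; T = -11.29°C
T_parcel − T_env = -24.13 − (-11.29) = -12.84°C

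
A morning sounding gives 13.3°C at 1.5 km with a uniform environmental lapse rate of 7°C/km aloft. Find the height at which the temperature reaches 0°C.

Height above start = (13.3 − 0) / 7 = 1.9 km
Altitude = 1500 m + 1900 m = 3400 m

3.4 km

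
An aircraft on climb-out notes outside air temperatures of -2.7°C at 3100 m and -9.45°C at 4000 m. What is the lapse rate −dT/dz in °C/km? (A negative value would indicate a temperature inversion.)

7.5°C/km

Γ = −ΔT/Δz = (-2.7 − (-9.45)) / (4000 − 3100) m
  = 6.75°C / 0.9 km = 7.5°C/km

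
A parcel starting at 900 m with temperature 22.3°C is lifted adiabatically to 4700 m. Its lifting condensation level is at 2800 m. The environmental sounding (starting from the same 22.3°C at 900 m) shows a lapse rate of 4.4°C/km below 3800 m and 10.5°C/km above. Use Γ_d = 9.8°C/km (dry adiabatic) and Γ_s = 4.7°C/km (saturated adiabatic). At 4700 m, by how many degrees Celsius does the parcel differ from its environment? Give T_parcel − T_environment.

Parcel:
  900–2800 m, dry: Δz = 1.9 km ⇒ ΔT = -18.62°C; T = 3.68°C
  2800–4700 m, saturated: Δz = 1.9 km ⇒ ΔT = -8.93°C; T = -5.25°C
Environment:
  900–3800 m, environment, lower layer: Δz = 2.9 km ⇒ ΔT = -12.76°C; T = 9.54°C
  3800–4700 m, environment, upper layer: Δz = 0.9 km ⇒ ΔT = -9.45°C; T = 0.09°C
T_parcel − T_env = -5.25 − 0.09 = -5.34°C

-5.34°C (parcel cooler than environment)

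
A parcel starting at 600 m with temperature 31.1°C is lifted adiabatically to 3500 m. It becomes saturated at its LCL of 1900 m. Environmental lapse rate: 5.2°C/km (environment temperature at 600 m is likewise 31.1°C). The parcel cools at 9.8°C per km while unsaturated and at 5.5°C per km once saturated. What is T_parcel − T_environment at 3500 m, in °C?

Parcel:
  600 → 1900 m (dry, 9.8°C/km): ΔT = -9.8 × 1.3 = -12.74°C → T = 18.36°C
  1900 → 3500 m (saturated, 5.5°C/km): ΔT = -5.5 × 1.6 = -8.8°C → T = 9.56°C
Environment:
  600 → 3500 m (environment, 5.2°C/km): ΔT = -5.2 × 2.9 = -15.08°C → T = 16.02°C
T_parcel − T_env = 9.56 − 16.02 = -6.46°C

-6.46°C (parcel cooler than environment)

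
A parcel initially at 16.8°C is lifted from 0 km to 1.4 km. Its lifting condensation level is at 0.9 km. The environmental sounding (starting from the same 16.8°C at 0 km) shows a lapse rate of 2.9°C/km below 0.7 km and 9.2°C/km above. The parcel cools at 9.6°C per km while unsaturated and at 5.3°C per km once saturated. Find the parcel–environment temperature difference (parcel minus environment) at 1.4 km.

Parcel:
  0–900 m, dry: Δz = 0.9 km ⇒ ΔT = -8.64°C; T = 8.16°C
  900–1400 m, saturated: Δz = 0.5 km ⇒ ΔT = -2.65°C; T = 5.51°C
Environment:
  0–700 m, environment, lower layer: Δz = 0.7 km ⇒ ΔT = -2.03°C; T = 14.77°C
  700–1400 m, environment, upper layer: Δz = 0.7 km ⇒ ΔT = -6.44°C; T = 8.33°C
T_parcel − T_env = 5.51 − 8.33 = -2.82°C

-2.82°C (parcel cooler than environment)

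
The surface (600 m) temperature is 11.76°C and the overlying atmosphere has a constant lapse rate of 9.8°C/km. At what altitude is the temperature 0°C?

Height above start = (11.76 − 0) / 9.8 = 1.2 km
Altitude = 600 m + 1200 m = 1800 m

1800 m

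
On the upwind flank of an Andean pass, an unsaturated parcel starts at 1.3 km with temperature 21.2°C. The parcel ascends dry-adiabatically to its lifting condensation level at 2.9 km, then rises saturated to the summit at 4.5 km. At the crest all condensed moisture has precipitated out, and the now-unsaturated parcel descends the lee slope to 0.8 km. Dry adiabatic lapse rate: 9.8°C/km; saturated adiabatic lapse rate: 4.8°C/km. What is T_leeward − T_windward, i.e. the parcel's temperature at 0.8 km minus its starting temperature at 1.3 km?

+12.9°C

Dry to 2900 m: -9.8 × 1.6 km = -15.68°C, so T = 5.52°C.
Saturated to 4500 m: -4.8 × 1.6 km = -7.68°C, so T = -2.16°C.
Dry descent to 800 m: +9.8 × 3.7 km = +36.26°C, so T = 34.1°C.
Net change vs windward start: 34.1 − 21.2 = +12.9°C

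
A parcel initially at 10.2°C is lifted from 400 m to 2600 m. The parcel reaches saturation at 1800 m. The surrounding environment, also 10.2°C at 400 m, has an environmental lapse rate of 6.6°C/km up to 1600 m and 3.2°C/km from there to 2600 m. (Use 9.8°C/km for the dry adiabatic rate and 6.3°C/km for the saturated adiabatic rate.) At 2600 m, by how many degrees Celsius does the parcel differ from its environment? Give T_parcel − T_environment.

Parcel:
  From 400 m to 1800 m (dry): cools by 9.8 × 1.4 = 13.72°C, giving -3.52°C.
  From 1800 m to 2600 m (saturated): cools by 6.3 × 0.8 = 5.04°C, giving -8.56°C.
Environment:
  From 400 m to 1600 m (environment, lower layer): cools by 6.6 × 1.2 = 7.92°C, giving 2.28°C.
  From 1600 m to 2600 m (environment, upper layer): cools by 3.2 × 1 = 3.2°C, giving -0.92°C.
T_parcel − T_env = -8.56 − (-0.92) = -7.64°C

-7.64°C (parcel cooler than environment)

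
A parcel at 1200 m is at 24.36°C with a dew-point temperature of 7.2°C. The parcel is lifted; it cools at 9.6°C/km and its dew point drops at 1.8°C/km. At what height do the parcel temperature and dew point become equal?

T and T_d converge at 9.6 − 1.8 = 7.8°C per km
Height above start = (24.36 − 7.2) / 7.8 = 2.2 km
LCL altitude = 1200 m + 2200 m = 3400 m

3400 m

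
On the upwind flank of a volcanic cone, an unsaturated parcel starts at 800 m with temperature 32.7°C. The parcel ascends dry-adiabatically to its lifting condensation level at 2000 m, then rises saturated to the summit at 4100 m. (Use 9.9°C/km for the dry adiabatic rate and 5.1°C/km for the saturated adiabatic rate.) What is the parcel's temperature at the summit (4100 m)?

10.11°C

800–2000 m, dry: Δz = 1.2 km ⇒ ΔT = -11.88°C; T = 20.82°C
2000–4100 m, saturated: Δz = 2.1 km ⇒ ΔT = -10.71°C; T = 10.11°C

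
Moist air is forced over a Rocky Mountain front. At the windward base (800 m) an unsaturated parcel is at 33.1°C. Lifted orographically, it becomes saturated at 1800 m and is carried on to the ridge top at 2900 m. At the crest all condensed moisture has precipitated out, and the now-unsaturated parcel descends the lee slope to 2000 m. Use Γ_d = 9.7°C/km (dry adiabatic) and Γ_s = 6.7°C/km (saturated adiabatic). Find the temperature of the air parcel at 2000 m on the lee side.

24.76°C

800–1800 m, dry: Δz = 1 km ⇒ ΔT = -9.7°C; T = 23.4°C
1800–2900 m, saturated: Δz = 1.1 km ⇒ ΔT = -7.37°C; T = 16.03°C
2900–2000 m, dry descent: Δz = 0.9 km ⇒ ΔT = +8.73°C; T = 24.76°C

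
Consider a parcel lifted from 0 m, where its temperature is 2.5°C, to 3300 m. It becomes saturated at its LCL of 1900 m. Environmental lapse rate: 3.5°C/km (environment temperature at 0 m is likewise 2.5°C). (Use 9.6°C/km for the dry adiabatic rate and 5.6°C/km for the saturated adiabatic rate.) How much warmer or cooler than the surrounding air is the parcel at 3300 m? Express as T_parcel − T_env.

Parcel:
  0 → 1900 m (dry, 9.6°C/km): ΔT = -9.6 × 1.9 = -18.24°C → T = -15.74°C
  1900 → 3300 m (saturated, 5.6°C/km): ΔT = -5.6 × 1.4 = -7.84°C → T = -23.58°C
Environment:
  0 → 3300 m (environment, 3.5°C/km): ΔT = -3.5 × 3.3 = -11.55°C → T = -9.05°C
T_parcel − T_env = -23.58 − (-9.05) = -14.53°C

-14.53°C (parcel cooler than environment)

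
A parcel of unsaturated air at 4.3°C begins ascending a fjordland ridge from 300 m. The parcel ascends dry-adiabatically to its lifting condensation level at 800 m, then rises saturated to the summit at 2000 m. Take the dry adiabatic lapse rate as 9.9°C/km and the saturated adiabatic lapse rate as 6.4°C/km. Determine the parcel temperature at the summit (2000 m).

300 → 800 m (dry, 9.9°C/km): ΔT = -9.9 × 0.5 = -4.95°C → T = -0.65°C
800 → 2000 m (saturated, 6.4°C/km): ΔT = -6.4 × 1.2 = -7.68°C → T = -8.33°C

-8.33°C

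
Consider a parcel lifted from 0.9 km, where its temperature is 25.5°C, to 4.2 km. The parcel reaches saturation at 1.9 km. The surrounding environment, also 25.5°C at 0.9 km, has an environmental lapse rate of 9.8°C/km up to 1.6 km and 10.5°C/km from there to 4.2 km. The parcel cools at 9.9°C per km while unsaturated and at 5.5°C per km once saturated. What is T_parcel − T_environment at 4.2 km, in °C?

Parcel:
  900 → 1900 m (dry, 9.9°C/km): ΔT = -9.9 × 1 = -9.9°C → T = 15.6°C
  1900 → 4200 m (saturated, 5.5°C/km): ΔT = -5.5 × 2.3 = -12.65°C → T = 2.95°C
Environment:
  900 → 1600 m (environment, lower layer, 9.8°C/km): ΔT = -9.8 × 0.7 = -6.86°C → T = 18.64°C
  1600 → 4200 m (environment, upper layer, 10.5°C/km): ΔT = -10.5 × 2.6 = -27.3°C → T = -8.66°C
T_parcel − T_env = 2.95 − (-8.66) = +11.61°C

+11.61°C (parcel warmer than environment)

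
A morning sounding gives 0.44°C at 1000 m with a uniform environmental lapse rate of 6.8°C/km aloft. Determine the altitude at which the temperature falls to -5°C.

1800 m

Height above start = (0.44 − (-5)) / 6.8 = 0.8 km
Altitude = 1000 m + 800 m = 1800 m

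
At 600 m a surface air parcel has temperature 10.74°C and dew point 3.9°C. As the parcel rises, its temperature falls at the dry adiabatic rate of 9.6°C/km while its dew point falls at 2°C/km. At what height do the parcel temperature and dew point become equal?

T and T_d converge at 9.6 − 2 = 7.6°C per km
Height above start = (10.74 − 3.9) / 7.6 = 0.9 km
LCL altitude = 600 m + 900 m = 1500 m

1500 m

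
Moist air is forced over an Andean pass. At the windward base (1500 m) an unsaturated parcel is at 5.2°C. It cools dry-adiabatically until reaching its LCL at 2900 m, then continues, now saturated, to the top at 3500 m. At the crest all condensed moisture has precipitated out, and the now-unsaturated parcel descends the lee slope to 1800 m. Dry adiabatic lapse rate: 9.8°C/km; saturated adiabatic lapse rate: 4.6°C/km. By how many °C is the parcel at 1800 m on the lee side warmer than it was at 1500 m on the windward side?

+0.18°C

Dry to 2900 m: -9.8 × 1.4 km = -13.72°C, so T = -8.52°C.
Saturated to 3500 m: -4.6 × 0.6 km = -2.76°C, so T = -11.28°C.
Dry descent to 1800 m: +9.8 × 1.7 km = +16.66°C, so T = 5.38°C.
Net change vs windward start: 5.38 − 5.2 = +0.18°C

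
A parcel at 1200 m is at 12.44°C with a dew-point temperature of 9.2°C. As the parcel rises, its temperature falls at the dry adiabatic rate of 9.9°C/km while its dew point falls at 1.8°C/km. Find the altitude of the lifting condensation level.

T and T_d converge at 9.9 − 1.8 = 8.1°C per km
Height above start = (12.44 − 9.2) / 8.1 = 0.4 km
LCL altitude = 1200 m + 400 m = 1600 m

1600 m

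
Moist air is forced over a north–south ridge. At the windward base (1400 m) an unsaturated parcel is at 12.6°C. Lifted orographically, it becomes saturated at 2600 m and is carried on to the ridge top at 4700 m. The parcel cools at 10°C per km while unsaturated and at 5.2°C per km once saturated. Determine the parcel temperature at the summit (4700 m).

From 1400 m to 2600 m (dry): cools by 10 × 1.2 = 12°C, giving 0.6°C.
From 2600 m to 4700 m (saturated): cools by 5.2 × 2.1 = 10.92°C, giving -10.32°C.

-10.32°C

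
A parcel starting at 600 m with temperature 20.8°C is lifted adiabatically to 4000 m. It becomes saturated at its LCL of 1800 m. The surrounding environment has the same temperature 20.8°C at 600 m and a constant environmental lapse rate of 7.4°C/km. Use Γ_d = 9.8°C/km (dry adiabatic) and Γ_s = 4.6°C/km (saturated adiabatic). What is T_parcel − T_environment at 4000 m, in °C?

+3.28°C (parcel warmer than environment)

Parcel:
  600–1800 m, dry: Δz = 1.2 km ⇒ ΔT = -11.76°C; T = 9.04°C
  1800–4000 m, saturated: Δz = 2.2 km ⇒ ΔT = -10.12°C; T = -1.08°C
Environment:
  600–4000 m, environment: Δz = 3.4 km ⇒ ΔT = -25.16°C; T = -4.36°C
T_parcel − T_env = -1.08 − (-4.36) = +3.28°C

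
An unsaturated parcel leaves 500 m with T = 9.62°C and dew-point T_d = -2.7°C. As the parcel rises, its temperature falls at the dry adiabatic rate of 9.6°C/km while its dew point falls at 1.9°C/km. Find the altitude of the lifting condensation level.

2100 m

T and T_d converge at 9.6 − 1.9 = 7.7°C per km
Height above start = (9.62 − (-2.7)) / 7.7 = 1.6 km
LCL altitude = 500 m + 1600 m = 2100 m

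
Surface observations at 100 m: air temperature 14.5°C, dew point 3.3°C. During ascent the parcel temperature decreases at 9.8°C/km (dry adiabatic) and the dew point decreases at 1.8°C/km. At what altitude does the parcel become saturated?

1500 m

T and T_d converge at 9.8 − 1.8 = 8°C per km
Height above start = (14.5 − 3.3) / 8 = 1.4 km
LCL altitude = 100 m + 1400 m = 1500 m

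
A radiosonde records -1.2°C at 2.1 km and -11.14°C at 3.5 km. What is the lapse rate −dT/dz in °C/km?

7.1°C/km

Γ = −ΔT/Δz = (-1.2 − (-11.14)) / (3500 − 2100) m
  = 9.94°C / 1.4 km = 7.1°C/km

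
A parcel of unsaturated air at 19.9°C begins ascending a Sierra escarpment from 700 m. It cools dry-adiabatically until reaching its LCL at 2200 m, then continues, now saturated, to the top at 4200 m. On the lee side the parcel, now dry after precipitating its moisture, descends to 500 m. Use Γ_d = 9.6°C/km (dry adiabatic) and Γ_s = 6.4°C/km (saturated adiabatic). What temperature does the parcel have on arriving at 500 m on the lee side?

700 → 2200 m (dry, 9.6°C/km): ΔT = -9.6 × 1.5 = -14.4°C → T = 5.5°C
2200 → 4200 m (saturated, 6.4°C/km): ΔT = -6.4 × 2 = -12.8°C → T = -7.3°C
4200 → 500 m (dry descent, 9.6°C/km): ΔT = +9.6 × 3.7 = +35.52°C → T = 28.22°C

28.22°C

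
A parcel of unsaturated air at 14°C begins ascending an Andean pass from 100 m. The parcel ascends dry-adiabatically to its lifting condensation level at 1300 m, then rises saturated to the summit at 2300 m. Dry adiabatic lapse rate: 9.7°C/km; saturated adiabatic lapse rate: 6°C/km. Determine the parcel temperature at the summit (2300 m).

100 → 1300 m (dry, 9.7°C/km): ΔT = -9.7 × 1.2 = -11.64°C → T = 2.36°C
1300 → 2300 m (saturated, 6°C/km): ΔT = -6 × 1 = -6°C → T = -3.64°C

-3.64°C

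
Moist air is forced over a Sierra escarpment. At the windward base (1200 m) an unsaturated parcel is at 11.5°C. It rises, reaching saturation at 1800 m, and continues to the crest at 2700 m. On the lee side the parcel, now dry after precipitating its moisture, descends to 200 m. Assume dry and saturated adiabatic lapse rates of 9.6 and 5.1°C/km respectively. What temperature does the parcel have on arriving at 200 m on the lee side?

Dry to 1800 m: -9.6 × 0.6 km = -5.76°C, so T = 5.74°C.
Saturated to 2700 m: -5.1 × 0.9 km = -4.59°C, so T = 1.15°C.
Dry descent to 200 m: +9.6 × 2.5 km = +24°C, so T = 25.15°C.

25.15°C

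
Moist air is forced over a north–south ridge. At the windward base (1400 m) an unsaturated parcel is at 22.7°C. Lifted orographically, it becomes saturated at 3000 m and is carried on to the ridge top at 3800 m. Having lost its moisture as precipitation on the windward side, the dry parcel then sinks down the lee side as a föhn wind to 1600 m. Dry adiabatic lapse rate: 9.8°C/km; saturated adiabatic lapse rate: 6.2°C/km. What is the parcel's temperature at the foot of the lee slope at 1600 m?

From 1400 m to 3000 m (dry): cools by 9.8 × 1.6 = 15.68°C, giving 7.02°C.
From 3000 m to 3800 m (saturated): cools by 6.2 × 0.8 = 4.96°C, giving 2.06°C.
From 3800 m to 1600 m (dry descent): warms by 9.8 × 2.2 = 21.56°C, giving 23.62°C.

23.62°C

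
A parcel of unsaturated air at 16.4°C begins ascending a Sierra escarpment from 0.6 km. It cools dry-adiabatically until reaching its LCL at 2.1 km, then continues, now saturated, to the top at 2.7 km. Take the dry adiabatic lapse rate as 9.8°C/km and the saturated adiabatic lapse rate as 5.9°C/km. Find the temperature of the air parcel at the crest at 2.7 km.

From 600 m to 2100 m (dry): cools by 9.8 × 1.5 = 14.7°C, giving 1.7°C.
From 2100 m to 2700 m (saturated): cools by 5.9 × 0.6 = 3.54°C, giving -1.84°C.

-1.84°C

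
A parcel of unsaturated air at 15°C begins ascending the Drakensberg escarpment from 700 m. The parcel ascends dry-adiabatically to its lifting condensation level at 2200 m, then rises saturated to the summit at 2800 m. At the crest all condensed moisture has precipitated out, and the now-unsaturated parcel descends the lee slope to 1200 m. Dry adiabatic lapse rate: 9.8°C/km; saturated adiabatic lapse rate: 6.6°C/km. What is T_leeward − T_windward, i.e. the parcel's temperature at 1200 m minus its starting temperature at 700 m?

Dry to 2200 m: -9.8 × 1.5 km = -14.7°C, so T = 0.3°C.
Saturated to 2800 m: -6.6 × 0.6 km = -3.96°C, so T = -3.66°C.
Dry descent to 1200 m: +9.8 × 1.6 km = +15.68°C, so T = 12.02°C.
Net change vs windward start: 12.02 − 15 = -2.98°C

-2.98°C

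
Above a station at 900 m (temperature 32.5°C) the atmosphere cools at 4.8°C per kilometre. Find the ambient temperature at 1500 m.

Environmental to 1500 m: -4.8 × 0.6 km = -2.88°C, so T = 29.62°C.

29.62°C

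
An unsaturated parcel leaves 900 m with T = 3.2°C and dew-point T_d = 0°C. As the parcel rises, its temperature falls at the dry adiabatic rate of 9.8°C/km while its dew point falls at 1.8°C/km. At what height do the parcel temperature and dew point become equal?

T and T_d converge at 9.8 − 1.8 = 8°C per km
Height above start = (3.2 − 0) / 8 = 0.4 km
LCL altitude = 900 m + 400 m = 1300 m

1300 m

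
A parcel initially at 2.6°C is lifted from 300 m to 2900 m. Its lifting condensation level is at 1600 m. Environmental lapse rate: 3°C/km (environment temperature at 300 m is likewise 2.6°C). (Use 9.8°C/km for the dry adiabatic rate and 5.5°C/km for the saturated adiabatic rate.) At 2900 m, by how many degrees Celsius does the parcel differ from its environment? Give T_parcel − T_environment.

Parcel:
  From 300 m to 1600 m (dry): cools by 9.8 × 1.3 = 12.74°C, giving -10.14°C.
  From 1600 m to 2900 m (saturated): cools by 5.5 × 1.3 = 7.15°C, giving -17.29°C.
Environment:
  From 300 m to 2900 m (environment): cools by 3 × 2.6 = 7.8°C, giving -5.2°C.
T_parcel − T_env = -17.29 − (-5.2) = -12.09°C

-12.09°C (parcel cooler than environment)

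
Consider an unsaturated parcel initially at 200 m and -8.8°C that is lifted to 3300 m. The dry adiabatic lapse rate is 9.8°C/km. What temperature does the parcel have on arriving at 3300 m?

Dry adiabatic to 3300 m: -9.8 × 3.1 km = -30.38°C, so T = -39.18°C.

-39.18°C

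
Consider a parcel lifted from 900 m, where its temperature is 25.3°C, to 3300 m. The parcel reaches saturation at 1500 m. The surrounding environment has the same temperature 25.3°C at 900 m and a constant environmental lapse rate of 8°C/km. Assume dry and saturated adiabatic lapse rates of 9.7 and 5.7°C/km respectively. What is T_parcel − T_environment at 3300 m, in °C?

Parcel:
  900 → 1500 m (dry, 9.7°C/km): ΔT = -9.7 × 0.6 = -5.82°C → T = 19.48°C
  1500 → 3300 m (saturated, 5.7°C/km): ΔT = -5.7 × 1.8 = -10.26°C → T = 9.22°C
Environment:
  900 → 3300 m (environment, 8°C/km): ΔT = -8 × 2.4 = -19.2°C → T = 6.1°C
T_parcel − T_env = 9.22 − 6.1 = +3.12°C

+3.12°C (parcel warmer than environment)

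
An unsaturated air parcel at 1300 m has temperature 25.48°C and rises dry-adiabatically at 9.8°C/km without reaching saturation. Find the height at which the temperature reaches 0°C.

Height above start = (25.48 − 0) / 9.8 = 2.6 km
Altitude = 1300 m + 2600 m = 3900 m

3900 m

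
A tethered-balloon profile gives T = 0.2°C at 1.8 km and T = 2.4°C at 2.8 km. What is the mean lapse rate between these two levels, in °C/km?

-2.2°C/km

Γ = −ΔT/Δz = (0.2 − 2.4) / (2800 − 1800) m
  = -2.2°C / 1 km = -2.2°C/km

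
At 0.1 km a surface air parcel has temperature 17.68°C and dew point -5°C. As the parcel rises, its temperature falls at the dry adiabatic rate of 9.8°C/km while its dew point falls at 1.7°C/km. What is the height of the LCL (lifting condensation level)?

T and T_d converge at 9.8 − 1.7 = 8.1°C per km
Height above start = (17.68 − (-5)) / 8.1 = 2.8 km
LCL altitude = 100 m + 2800 m = 2900 m

2.9 km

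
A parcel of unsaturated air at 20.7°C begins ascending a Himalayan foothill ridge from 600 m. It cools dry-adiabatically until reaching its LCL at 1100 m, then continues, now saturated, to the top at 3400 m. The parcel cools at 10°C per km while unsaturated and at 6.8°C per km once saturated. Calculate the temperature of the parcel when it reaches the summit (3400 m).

0.06°C

Dry to 1100 m: -10 × 0.5 km = -5°C, so T = 15.7°C.
Saturated to 3400 m: -6.8 × 2.3 km = -15.64°C, so T = 0.06°C.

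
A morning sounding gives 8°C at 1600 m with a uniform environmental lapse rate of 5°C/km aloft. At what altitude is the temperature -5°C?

Height above start = (8 − (-5)) / 5 = 2.6 km
Altitude = 1600 m + 2600 m = 4200 m

4200 m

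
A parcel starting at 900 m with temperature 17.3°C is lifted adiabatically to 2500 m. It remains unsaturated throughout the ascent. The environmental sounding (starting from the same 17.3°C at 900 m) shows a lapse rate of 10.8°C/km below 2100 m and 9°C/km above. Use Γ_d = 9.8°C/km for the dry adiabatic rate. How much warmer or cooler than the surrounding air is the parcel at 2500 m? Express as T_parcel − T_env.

+0.88°C (parcel warmer than environment)

Parcel:
  From 900 m to 2500 m (dry): cools by 9.8 × 1.6 = 15.68°C, giving 1.62°C.
Environment:
  From 900 m to 2100 m (environment, lower layer): cools by 10.8 × 1.2 = 12.96°C, giving 4.34°C.
  From 2100 m to 2500 m (environment, upper layer): cools by 9 × 0.4 = 3.6°C, giving 0.74°C.
T_parcel − T_env = 1.62 − 0.74 = +0.88°C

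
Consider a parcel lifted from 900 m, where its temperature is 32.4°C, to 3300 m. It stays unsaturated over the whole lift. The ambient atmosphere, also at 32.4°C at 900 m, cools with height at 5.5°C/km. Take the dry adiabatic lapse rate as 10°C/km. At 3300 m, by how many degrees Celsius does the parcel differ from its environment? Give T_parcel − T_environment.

Parcel:
  900 → 3300 m (dry, 10°C/km): ΔT = -10 × 2.4 = -24°C → T = 8.4°C
Environment:
  900 → 3300 m (environment, 5.5°C/km): ΔT = -5.5 × 2.4 = -13.2°C → T = 19.2°C
T_parcel − T_env = 8.4 − 19.2 = -10.8°C

-10.8°C (parcel cooler than environment)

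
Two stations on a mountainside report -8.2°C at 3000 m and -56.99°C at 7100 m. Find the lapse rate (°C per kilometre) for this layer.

Γ = −ΔT/Δz = (-8.2 − (-56.99)) / (7100 − 3000) m
  = 48.79°C / 4.1 km = 11.9°C/km

11.9°C/km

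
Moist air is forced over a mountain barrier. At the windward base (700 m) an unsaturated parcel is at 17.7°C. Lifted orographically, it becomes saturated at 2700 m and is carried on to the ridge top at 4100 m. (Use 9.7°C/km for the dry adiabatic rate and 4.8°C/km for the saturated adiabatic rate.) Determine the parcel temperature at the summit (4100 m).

-8.42°C

700 → 2700 m (dry, 9.7°C/km): ΔT = -9.7 × 2 = -19.4°C → T = -1.7°C
2700 → 4100 m (saturated, 4.8°C/km): ΔT = -4.8 × 1.4 = -6.72°C → T = -8.42°C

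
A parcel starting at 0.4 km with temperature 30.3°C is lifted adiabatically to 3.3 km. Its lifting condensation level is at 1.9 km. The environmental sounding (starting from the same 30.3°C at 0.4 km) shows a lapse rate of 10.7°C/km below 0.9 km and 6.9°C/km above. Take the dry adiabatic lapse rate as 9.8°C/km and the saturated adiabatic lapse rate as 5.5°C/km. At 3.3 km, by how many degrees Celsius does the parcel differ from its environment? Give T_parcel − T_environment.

Parcel:
  400 → 1900 m (dry, 9.8°C/km): ΔT = -9.8 × 1.5 = -14.7°C → T = 15.6°C
  1900 → 3300 m (saturated, 5.5°C/km): ΔT = -5.5 × 1.4 = -7.7°C → T = 7.9°C
Environment:
  400 → 900 m (environment, lower layer, 10.7°C/km): ΔT = -10.7 × 0.5 = -5.35°C → T = 24.95°C
  900 → 3300 m (environment, upper layer, 6.9°C/km): ΔT = -6.9 × 2.4 = -16.56°C → T = 8.39°C
T_parcel − T_env = 7.9 − 8.39 = -0.49°C

-0.49°C (parcel cooler than environment)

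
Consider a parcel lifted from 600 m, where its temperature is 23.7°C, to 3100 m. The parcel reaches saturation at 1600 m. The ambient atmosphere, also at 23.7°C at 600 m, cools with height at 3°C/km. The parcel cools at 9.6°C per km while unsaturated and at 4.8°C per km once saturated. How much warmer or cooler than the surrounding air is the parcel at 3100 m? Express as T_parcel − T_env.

Parcel:
  600 → 1600 m (dry, 9.6°C/km): ΔT = -9.6 × 1 = -9.6°C → T = 14.1°C
  1600 → 3100 m (saturated, 4.8°C/km): ΔT = -4.8 × 1.5 = -7.2°C → T = 6.9°C
Environment:
  600 → 3100 m (environment, 3°C/km): ΔT = -3 × 2.5 = -7.5°C → T = 16.2°C
T_parcel − T_env = 6.9 − 16.2 = -9.3°C

-9.3°C (parcel cooler than environment)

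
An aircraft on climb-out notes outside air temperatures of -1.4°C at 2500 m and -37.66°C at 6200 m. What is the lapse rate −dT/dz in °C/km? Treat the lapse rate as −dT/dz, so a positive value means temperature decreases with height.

Γ = −ΔT/Δz = (-1.4 − (-37.66)) / (6200 − 2500) m
  = 36.26°C / 3.7 km = 9.8°C/km

9.8°C/km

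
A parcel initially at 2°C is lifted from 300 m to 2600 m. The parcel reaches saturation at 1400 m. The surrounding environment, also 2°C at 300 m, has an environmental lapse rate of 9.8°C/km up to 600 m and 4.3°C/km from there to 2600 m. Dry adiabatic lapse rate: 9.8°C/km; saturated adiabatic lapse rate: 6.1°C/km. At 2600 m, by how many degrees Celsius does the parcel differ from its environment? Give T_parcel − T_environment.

Parcel:
  Dry to 1400 m: -9.8 × 1.1 km = -10.78°C, so T = -8.78°C.
  Saturated to 2600 m: -6.1 × 1.2 km = -7.32°C, so T = -16.1°C.
Environment:
  Environment, lower layer to 600 m: -9.8 × 0.3 km = -2.94°C, so T = -0.94°C.
  Environment, upper layer to 2600 m: -4.3 × 2 km = -8.6°C, so T = -9.54°C.
T_parcel − T_env = -16.1 − (-9.54) = -6.56°C

-6.56°C (parcel cooler than environment)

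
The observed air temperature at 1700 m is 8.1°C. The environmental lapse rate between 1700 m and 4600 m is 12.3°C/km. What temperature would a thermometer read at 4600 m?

-27.57°C

1700 → 4600 m (environmental, 12.3°C/km): ΔT = -12.3 × 2.9 = -35.67°C → T = -27.57°C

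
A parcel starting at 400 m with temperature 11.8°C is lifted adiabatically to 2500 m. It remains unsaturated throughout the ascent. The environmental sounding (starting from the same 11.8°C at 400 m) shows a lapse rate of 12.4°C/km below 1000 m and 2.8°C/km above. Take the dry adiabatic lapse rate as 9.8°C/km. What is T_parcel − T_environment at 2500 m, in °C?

Parcel:
  400 → 2500 m (dry, 9.8°C/km): ΔT = -9.8 × 2.1 = -20.58°C → T = -8.78°C
Environment:
  400 → 1000 m (environment, lower layer, 12.4°C/km): ΔT = -12.4 × 0.6 = -7.44°C → T = 4.36°C
  1000 → 2500 m (environment, upper layer, 2.8°C/km): ΔT = -2.8 × 1.5 = -4.2°C → T = 0.16°C
T_parcel − T_env = -8.78 − 0.16 = -8.94°C

-8.94°C (parcel cooler than environment)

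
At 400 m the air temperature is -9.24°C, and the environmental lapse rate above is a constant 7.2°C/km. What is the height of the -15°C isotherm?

Height above start = (-9.24 − (-15)) / 7.2 = 0.8 km
Altitude = 400 m + 800 m = 1200 m

1200 m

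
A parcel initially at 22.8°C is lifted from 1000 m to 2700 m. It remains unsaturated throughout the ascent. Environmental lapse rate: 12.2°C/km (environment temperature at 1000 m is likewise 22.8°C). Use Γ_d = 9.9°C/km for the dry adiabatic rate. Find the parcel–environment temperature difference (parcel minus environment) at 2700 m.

Parcel:
  From 1000 m to 2700 m (dry): cools by 9.9 × 1.7 = 16.83°C, giving 5.97°C.
Environment:
  From 1000 m to 2700 m (environment): cools by 12.2 × 1.7 = 20.74°C, giving 2.06°C.
T_parcel − T_env = 5.97 − 2.06 = +3.91°C

+3.91°C (parcel warmer than environment)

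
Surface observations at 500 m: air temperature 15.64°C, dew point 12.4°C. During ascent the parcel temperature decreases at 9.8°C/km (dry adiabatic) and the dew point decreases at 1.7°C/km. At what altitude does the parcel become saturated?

T and T_d converge at 9.8 − 1.7 = 8.1°C per km
Height above start = (15.64 − 12.4) / 8.1 = 0.4 km
LCL altitude = 500 m + 400 m = 900 m

900 m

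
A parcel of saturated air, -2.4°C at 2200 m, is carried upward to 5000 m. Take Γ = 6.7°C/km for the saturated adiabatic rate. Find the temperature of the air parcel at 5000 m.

-21.16°C

2200 → 5000 m (saturated adiabatic, 6.7°C/km): ΔT = -6.7 × 2.8 = -18.76°C → T = -21.16°C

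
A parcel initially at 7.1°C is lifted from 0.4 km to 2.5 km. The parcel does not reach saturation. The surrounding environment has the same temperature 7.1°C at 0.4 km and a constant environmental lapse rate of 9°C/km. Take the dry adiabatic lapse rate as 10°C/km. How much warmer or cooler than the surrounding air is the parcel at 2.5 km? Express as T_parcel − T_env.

Parcel:
  Dry to 2500 m: -10 × 2.1 km = -21°C, so T = -13.9°C.
Environment:
  Environment to 2500 m: -9 × 2.1 km = -18.9°C, so T = -11.8°C.
T_parcel − T_env = -13.9 − (-11.8) = -2.1°C

-2.1°C (parcel cooler than environment)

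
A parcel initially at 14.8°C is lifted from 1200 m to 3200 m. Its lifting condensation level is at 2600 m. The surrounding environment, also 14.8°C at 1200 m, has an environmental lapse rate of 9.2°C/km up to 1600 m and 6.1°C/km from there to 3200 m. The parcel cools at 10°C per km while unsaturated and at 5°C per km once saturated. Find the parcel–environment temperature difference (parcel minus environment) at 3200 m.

-3.56°C (parcel cooler than environment)

Parcel:
  From 1200 m to 2600 m (dry): cools by 10 × 1.4 = 14°C, giving 0.8°C.
  From 2600 m to 3200 m (saturated): cools by 5 × 0.6 = 3°C, giving -2.2°C.
Environment:
  From 1200 m to 1600 m (environment, lower layer): cools by 9.2 × 0.4 = 3.68°C, giving 11.12°C.
  From 1600 m to 3200 m (environment, upper layer): cools by 6.1 × 1.6 = 9.76°C, giving 1.36°C.
T_parcel − T_env = -2.2 − 1.36 = -3.56°C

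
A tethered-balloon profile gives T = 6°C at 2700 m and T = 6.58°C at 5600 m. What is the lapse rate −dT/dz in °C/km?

-0.2°C/km

Γ = −ΔT/Δz = (6 − 6.58) / (5600 − 2700) m
  = -0.58°C / 2.9 km = -0.2°C/km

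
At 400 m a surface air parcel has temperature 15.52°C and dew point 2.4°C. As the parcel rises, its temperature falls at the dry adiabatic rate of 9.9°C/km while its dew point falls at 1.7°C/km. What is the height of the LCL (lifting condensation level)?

2000 m

T and T_d converge at 9.9 − 1.7 = 8.2°C per km
Height above start = (15.52 − 2.4) / 8.2 = 1.6 km
LCL altitude = 400 m + 1600 m = 2000 m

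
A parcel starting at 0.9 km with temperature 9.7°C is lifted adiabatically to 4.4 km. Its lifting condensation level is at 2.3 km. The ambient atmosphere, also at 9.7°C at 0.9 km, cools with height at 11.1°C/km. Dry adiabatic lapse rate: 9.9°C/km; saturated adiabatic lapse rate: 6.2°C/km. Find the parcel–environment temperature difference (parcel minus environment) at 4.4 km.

Parcel:
  900 → 2300 m (dry, 9.9°C/km): ΔT = -9.9 × 1.4 = -13.86°C → T = -4.16°C
  2300 → 4400 m (saturated, 6.2°C/km): ΔT = -6.2 × 2.1 = -13.02°C → T = -17.18°C
Environment:
  900 → 4400 m (environment, 11.1°C/km): ΔT = -11.1 × 3.5 = -38.85°C → T = -29.15°C
T_parcel − T_env = -17.18 − (-29.15) = +11.97°C

+11.97°C (parcel warmer than environment)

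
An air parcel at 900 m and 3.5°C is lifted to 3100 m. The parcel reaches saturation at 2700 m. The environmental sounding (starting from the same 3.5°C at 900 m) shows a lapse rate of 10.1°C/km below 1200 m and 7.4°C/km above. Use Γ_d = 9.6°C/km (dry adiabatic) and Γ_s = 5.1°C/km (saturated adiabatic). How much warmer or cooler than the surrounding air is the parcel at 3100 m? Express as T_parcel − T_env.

-2.23°C (parcel cooler than environment)

Parcel:
  900–2700 m, dry: Δz = 1.8 km ⇒ ΔT = -17.28°C; T = -13.78°C
  2700–3100 m, saturated: Δz = 0.4 km ⇒ ΔT = -2.04°C; T = -15.82°C
Environment:
  900–1200 m, environment, lower layer: Δz = 0.3 km ⇒ ΔT = -3.03°C; T = 0.47°C
  1200–3100 m, environment, upper layer: Δz = 1.9 km ⇒ ΔT = -14.06°C; T = -13.59°C
T_parcel − T_env = -15.82 − (-13.59) = -2.23°C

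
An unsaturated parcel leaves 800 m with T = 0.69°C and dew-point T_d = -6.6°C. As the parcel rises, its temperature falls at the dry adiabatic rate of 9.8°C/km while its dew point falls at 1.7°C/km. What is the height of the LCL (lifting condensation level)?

T and T_d converge at 9.8 − 1.7 = 8.1°C per km
Height above start = (0.69 − (-6.6)) / 8.1 = 0.9 km
LCL altitude = 800 m + 900 m = 1700 m

1700 m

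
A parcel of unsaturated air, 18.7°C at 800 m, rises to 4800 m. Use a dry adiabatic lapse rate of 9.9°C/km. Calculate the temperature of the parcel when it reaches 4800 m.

From 800 m to 4800 m (dry adiabatic): cools by 9.9 × 4 = 39.6°C, giving -20.9°C.

-20.9°C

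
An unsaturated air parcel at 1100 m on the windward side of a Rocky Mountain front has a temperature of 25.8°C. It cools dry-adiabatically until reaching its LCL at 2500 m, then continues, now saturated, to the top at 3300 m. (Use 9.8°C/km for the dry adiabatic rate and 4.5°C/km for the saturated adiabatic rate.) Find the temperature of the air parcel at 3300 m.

1100–2500 m, dry: Δz = 1.4 km ⇒ ΔT = -13.72°C; T = 12.08°C
2500–3300 m, saturated: Δz = 0.8 km ⇒ ΔT = -3.6°C; T = 8.48°C

8.48°C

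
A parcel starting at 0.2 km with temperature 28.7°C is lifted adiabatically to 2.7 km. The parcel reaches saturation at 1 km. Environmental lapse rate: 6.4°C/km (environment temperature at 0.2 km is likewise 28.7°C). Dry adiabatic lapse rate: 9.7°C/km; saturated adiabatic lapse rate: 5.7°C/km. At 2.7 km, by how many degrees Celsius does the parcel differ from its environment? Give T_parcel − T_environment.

Parcel:
  From 200 m to 1000 m (dry): cools by 9.7 × 0.8 = 7.76°C, giving 20.94°C.
  From 1000 m to 2700 m (saturated): cools by 5.7 × 1.7 = 9.69°C, giving 11.25°C.
Environment:
  From 200 m to 2700 m (environment): cools by 6.4 × 2.5 = 16°C, giving 12.7°C.
T_parcel − T_env = 11.25 − 12.7 = -1.45°C

-1.45°C (parcel cooler than environment)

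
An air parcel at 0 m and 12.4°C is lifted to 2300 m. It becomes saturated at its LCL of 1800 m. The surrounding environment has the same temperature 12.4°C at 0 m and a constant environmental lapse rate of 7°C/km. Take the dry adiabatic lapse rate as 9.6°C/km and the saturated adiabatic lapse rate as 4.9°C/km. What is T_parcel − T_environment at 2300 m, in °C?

-3.63°C (parcel cooler than environment)

Parcel:
  0 → 1800 m (dry, 9.6°C/km): ΔT = -9.6 × 1.8 = -17.28°C → T = -4.88°C
  1800 → 2300 m (saturated, 4.9°C/km): ΔT = -4.9 × 0.5 = -2.45°C → T = -7.33°C
Environment:
  0 → 2300 m (environment, 7°C/km): ΔT = -7 × 2.3 = -16.1°C → T = -3.7°C
T_parcel − T_env = -7.33 − (-3.7) = -3.63°C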